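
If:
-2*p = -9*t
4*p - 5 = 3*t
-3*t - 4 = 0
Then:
No Solution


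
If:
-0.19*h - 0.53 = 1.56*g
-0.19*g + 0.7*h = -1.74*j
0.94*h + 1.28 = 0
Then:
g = -0.17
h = -1.36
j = 0.53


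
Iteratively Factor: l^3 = (l)*(l^2) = l^2*(l)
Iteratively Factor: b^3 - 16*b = (b - 4)*(b^2 + 4*b) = (b - 4)*(b + 4)*(b)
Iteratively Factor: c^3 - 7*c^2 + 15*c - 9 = (c - 1)*(c^2 - 6*c + 9) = (c - 3)*(c - 1)*(c - 3)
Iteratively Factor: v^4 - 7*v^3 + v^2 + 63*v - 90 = (v + 3)*(v^3 - 10*v^2 + 31*v - 30) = (v - 3)*(v + 3)*(v^2 - 7*v + 10) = (v - 5)*(v - 3)*(v + 3)*(v - 2)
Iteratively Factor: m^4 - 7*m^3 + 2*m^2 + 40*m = (m - 5)*(m^3 - 2*m^2 - 8*m) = (m - 5)*(m + 2)*(m^2 - 4*m) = (m - 5)*(m - 4)*(m + 2)*(m)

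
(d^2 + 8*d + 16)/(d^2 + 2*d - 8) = (d + 4)/(d - 2)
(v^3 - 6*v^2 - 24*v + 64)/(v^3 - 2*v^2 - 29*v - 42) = (-v^3 + 6*v^2 + 24*v - 64)/(-v^3 + 2*v^2 + 29*v + 42)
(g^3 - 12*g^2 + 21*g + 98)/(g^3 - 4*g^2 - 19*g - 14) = (g - 7)/(g + 1)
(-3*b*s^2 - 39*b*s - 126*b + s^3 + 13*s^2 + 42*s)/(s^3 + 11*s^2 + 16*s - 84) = (-3*b + s)/(s - 2)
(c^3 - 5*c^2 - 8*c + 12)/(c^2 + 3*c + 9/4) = 4*(c^3 - 5*c^2 - 8*c + 12)/(4*c^2 + 12*c + 9)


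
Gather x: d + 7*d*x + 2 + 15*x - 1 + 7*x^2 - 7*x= d + 7*x^2 + x*(7*d + 8) + 1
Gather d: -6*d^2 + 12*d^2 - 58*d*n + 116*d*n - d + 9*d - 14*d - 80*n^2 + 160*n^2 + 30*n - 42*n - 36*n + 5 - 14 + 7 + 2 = 6*d^2 + d*(58*n - 6) + 80*n^2 - 48*n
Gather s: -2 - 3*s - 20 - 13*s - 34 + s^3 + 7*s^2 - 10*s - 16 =s^3 + 7*s^2 - 26*s - 72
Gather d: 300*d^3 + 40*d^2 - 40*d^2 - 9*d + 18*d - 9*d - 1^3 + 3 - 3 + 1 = 300*d^3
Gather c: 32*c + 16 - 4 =32*c + 12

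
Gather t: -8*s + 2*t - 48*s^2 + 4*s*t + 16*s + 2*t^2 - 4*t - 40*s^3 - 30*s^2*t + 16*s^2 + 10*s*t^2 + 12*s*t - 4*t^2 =-40*s^3 - 32*s^2 + 8*s + t^2*(10*s - 2) + t*(-30*s^2 + 16*s - 2)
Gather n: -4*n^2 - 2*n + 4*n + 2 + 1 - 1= -4*n^2 + 2*n + 2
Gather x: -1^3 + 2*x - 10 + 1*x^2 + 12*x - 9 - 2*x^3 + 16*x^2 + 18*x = -2*x^3 + 17*x^2 + 32*x - 20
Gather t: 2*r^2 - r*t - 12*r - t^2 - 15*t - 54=2*r^2 - 12*r - t^2 + t*(-r - 15) - 54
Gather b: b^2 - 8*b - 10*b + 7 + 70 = b^2 - 18*b + 77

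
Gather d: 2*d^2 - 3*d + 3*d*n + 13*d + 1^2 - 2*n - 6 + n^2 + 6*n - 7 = 2*d^2 + d*(3*n + 10) + n^2 + 4*n - 12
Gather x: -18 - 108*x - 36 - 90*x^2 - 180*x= -90*x^2 - 288*x - 54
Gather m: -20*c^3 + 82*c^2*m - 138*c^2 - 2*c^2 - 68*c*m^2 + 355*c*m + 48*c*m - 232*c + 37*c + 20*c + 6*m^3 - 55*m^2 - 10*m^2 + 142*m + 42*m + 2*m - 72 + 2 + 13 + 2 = -20*c^3 - 140*c^2 - 175*c + 6*m^3 + m^2*(-68*c - 65) + m*(82*c^2 + 403*c + 186) - 55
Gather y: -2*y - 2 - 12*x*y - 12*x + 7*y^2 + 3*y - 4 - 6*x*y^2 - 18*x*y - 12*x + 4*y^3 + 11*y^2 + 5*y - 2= -24*x + 4*y^3 + y^2*(18 - 6*x) + y*(6 - 30*x) - 8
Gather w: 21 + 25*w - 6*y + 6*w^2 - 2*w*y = 6*w^2 + w*(25 - 2*y) - 6*y + 21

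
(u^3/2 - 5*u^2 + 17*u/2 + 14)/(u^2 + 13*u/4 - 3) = 2*(u^3 - 10*u^2 + 17*u + 28)/(4*u^2 + 13*u - 12)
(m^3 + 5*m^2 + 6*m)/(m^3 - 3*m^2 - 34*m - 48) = m/(m - 8)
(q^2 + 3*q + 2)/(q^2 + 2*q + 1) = (q + 2)/(q + 1)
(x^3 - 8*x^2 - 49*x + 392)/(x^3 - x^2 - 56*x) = (x - 7)/x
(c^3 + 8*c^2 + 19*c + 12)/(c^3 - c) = (c^2 + 7*c + 12)/(c*(c - 1))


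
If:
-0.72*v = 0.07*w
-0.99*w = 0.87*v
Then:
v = 0.00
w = 0.00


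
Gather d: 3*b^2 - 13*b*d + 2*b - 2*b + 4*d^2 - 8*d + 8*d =3*b^2 - 13*b*d + 4*d^2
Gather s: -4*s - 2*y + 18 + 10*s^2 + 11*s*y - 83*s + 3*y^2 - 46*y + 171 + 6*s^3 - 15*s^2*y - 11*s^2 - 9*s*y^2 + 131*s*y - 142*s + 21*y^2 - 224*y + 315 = 6*s^3 + s^2*(-15*y - 1) + s*(-9*y^2 + 142*y - 229) + 24*y^2 - 272*y + 504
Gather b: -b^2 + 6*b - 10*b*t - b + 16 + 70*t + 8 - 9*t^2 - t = -b^2 + b*(5 - 10*t) - 9*t^2 + 69*t + 24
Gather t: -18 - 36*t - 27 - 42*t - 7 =-78*t - 52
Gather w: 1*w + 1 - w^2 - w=1 - w^2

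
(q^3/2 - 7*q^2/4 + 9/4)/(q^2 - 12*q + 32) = (2*q^3 - 7*q^2 + 9)/(4*(q^2 - 12*q + 32))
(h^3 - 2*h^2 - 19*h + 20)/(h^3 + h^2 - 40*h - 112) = (h^2 - 6*h + 5)/(h^2 - 3*h - 28)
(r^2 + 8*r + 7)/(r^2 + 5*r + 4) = (r + 7)/(r + 4)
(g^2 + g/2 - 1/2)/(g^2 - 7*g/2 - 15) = (-2*g^2 - g + 1)/(-2*g^2 + 7*g + 30)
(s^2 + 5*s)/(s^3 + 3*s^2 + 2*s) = (s + 5)/(s^2 + 3*s + 2)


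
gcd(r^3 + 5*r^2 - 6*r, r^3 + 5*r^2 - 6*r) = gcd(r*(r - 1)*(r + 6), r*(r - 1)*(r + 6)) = r^3 + 5*r^2 - 6*r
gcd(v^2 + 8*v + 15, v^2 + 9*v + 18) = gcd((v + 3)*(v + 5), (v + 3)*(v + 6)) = v + 3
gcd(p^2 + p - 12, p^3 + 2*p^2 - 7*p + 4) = p + 4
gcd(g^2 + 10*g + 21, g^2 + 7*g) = g + 7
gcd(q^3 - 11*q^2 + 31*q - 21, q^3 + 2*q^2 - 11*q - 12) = q - 3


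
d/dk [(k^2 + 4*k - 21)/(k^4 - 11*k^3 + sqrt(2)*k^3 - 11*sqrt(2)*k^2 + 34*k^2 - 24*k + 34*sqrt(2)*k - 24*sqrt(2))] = (2*(k + 2)*(k^4 - 11*k^3 + sqrt(2)*k^3 - 11*sqrt(2)*k^2 + 34*k^2 - 24*k + 34*sqrt(2)*k - 24*sqrt(2)) - (k^2 + 4*k - 21)*(4*k^3 - 33*k^2 + 3*sqrt(2)*k^2 - 22*sqrt(2)*k + 68*k - 24 + 34*sqrt(2)))/(k^4 - 11*k^3 + sqrt(2)*k^3 - 11*sqrt(2)*k^2 + 34*k^2 - 24*k + 34*sqrt(2)*k - 24*sqrt(2))^2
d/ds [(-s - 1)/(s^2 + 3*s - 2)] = (-s^2 - 3*s + (s + 1)*(2*s + 3) + 2)/(s^2 + 3*s - 2)^2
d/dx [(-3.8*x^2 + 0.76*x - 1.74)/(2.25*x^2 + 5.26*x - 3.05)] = (-21.698*x^2 + 31.01*x + 6.8344)/(5.0625*x^4 + 23.67*x^3 + 13.9426*x^2 - 32.086*x + 9.3025)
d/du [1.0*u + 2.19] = 1.00000000000000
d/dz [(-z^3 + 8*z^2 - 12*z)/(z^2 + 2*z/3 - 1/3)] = 3*(-3*z^4 - 4*z^3 + 55*z^2 - 16*z + 12)/(9*z^4 + 12*z^3 - 2*z^2 - 4*z + 1)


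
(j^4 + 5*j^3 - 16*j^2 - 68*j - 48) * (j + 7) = j^5 + 12*j^4 + 19*j^3 - 180*j^2 - 524*j - 336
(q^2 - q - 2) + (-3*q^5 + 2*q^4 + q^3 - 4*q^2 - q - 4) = -3*q^5 + 2*q^4 + q^3 - 3*q^2 - 2*q - 6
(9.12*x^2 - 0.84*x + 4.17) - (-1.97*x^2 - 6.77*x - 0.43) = 11.09*x^2 + 5.93*x + 4.6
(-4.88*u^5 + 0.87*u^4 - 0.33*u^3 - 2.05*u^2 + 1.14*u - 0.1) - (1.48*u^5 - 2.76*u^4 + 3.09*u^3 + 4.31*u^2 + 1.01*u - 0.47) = -6.36*u^5 + 3.63*u^4 - 3.42*u^3 - 6.36*u^2 + 0.13*u + 0.37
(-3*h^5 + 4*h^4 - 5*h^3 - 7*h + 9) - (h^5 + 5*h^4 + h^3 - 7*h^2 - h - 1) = -4*h^5 - h^4 - 6*h^3 + 7*h^2 - 6*h + 10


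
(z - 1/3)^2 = z^2 - 2*z/3 + 1/9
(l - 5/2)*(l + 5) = l^2 + 5*l/2 - 25/2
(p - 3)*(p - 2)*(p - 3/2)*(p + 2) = p^4 - 9*p^3/2 + p^2/2 + 18*p - 18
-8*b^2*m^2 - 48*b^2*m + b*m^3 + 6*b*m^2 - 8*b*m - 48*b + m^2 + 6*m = (-8*b + m)*(m + 6)*(b*m + 1)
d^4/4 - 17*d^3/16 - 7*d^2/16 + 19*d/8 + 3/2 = (d/4 + 1/4)*(d - 4)*(d - 2)*(d + 3/4)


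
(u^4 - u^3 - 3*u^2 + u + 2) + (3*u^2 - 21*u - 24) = u^4 - u^3 - 20*u - 22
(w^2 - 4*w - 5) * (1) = w^2 - 4*w - 5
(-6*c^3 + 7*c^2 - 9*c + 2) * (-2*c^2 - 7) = 12*c^5 - 14*c^4 + 60*c^3 - 53*c^2 + 63*c - 14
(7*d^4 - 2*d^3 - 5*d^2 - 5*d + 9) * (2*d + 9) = 14*d^5 + 59*d^4 - 28*d^3 - 55*d^2 - 27*d + 81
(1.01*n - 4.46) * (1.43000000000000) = 1.4443*n - 6.3778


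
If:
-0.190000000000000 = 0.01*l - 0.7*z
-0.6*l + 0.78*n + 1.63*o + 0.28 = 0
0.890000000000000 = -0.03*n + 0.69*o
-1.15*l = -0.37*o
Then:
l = 0.38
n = -2.53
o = 1.18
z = 0.28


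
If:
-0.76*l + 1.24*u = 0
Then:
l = 1.63157894736842*u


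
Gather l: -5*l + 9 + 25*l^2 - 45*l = 25*l^2 - 50*l + 9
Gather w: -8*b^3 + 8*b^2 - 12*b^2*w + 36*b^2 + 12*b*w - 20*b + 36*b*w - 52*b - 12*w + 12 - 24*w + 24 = -8*b^3 + 44*b^2 - 72*b + w*(-12*b^2 + 48*b - 36) + 36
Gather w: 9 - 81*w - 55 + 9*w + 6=-72*w - 40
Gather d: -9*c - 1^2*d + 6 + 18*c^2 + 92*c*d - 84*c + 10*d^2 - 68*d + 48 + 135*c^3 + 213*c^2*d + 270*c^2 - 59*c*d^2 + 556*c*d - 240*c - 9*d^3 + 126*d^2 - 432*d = 135*c^3 + 288*c^2 - 333*c - 9*d^3 + d^2*(136 - 59*c) + d*(213*c^2 + 648*c - 501) + 54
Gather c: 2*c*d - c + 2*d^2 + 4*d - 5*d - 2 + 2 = c*(2*d - 1) + 2*d^2 - d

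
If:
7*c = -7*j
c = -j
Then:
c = -j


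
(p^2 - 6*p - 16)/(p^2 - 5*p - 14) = (p - 8)/(p - 7)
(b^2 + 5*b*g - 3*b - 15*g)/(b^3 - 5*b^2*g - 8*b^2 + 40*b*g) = (b^2 + 5*b*g - 3*b - 15*g)/(b*(b^2 - 5*b*g - 8*b + 40*g))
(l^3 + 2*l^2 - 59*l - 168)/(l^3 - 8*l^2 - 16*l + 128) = (l^2 + 10*l + 21)/(l^2 - 16)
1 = 1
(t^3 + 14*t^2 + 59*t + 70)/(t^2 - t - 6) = (t^2 + 12*t + 35)/(t - 3)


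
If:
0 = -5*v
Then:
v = 0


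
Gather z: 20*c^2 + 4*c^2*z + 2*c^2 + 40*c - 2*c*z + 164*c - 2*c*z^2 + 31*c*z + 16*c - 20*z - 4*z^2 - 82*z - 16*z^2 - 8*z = 22*c^2 + 220*c + z^2*(-2*c - 20) + z*(4*c^2 + 29*c - 110)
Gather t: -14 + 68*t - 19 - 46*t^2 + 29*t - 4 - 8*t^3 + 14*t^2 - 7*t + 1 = -8*t^3 - 32*t^2 + 90*t - 36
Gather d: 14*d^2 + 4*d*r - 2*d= 14*d^2 + d*(4*r - 2)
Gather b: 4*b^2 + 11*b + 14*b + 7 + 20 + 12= 4*b^2 + 25*b + 39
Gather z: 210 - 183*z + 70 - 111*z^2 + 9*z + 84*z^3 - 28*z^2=84*z^3 - 139*z^2 - 174*z + 280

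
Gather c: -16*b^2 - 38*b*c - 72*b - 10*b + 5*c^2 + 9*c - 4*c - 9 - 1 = -16*b^2 - 82*b + 5*c^2 + c*(5 - 38*b) - 10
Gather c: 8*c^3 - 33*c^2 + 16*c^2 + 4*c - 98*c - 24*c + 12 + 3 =8*c^3 - 17*c^2 - 118*c + 15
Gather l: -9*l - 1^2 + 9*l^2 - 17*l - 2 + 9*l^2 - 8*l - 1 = 18*l^2 - 34*l - 4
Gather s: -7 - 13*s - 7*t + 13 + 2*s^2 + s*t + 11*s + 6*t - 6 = 2*s^2 + s*(t - 2) - t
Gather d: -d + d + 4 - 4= 0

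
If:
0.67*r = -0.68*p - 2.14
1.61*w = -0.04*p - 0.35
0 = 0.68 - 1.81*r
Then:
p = -3.52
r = 0.38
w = -0.13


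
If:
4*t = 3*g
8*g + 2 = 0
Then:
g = -1/4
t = -3/16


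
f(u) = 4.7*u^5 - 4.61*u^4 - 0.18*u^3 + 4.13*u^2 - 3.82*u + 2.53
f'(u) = 23.5*u^4 - 18.44*u^3 - 0.54*u^2 + 8.26*u - 3.82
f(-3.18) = -1937.58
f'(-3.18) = 2960.56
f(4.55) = 7243.35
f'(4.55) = 8357.55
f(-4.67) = -12503.43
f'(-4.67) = 13001.16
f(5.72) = 23926.30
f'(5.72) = 21731.33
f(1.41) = 12.82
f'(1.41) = 47.95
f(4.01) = 3723.27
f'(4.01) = 4907.97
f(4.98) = 11624.37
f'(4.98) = 12200.38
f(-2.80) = -1042.69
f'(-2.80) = 1818.05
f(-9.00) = -307273.85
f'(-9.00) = 167504.36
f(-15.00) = -3800847.17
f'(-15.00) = 1251673.28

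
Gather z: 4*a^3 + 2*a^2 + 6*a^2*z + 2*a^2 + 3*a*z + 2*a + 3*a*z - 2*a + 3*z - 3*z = 4*a^3 + 4*a^2 + z*(6*a^2 + 6*a)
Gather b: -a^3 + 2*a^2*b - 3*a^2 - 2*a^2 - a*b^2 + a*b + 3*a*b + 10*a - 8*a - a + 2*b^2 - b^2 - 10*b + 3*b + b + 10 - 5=-a^3 - 5*a^2 + a + b^2*(1 - a) + b*(2*a^2 + 4*a - 6) + 5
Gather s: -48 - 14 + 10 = -52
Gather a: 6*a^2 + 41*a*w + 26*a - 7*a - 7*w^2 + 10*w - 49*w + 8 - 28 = 6*a^2 + a*(41*w + 19) - 7*w^2 - 39*w - 20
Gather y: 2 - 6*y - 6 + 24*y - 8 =18*y - 12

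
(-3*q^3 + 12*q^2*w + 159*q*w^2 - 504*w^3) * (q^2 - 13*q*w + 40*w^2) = -3*q^5 + 51*q^4*w - 117*q^3*w^2 - 2091*q^2*w^3 + 12912*q*w^4 - 20160*w^5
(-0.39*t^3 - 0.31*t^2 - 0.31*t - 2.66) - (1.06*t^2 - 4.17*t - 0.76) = -0.39*t^3 - 1.37*t^2 + 3.86*t - 1.9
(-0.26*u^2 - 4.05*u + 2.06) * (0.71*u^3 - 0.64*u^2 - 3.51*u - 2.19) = -0.1846*u^5 - 2.7091*u^4 + 4.9672*u^3 + 13.4665*u^2 + 1.6389*u - 4.5114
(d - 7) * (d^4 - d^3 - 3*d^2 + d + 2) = d^5 - 8*d^4 + 4*d^3 + 22*d^2 - 5*d - 14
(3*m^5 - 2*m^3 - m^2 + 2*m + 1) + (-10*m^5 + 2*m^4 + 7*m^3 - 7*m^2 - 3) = -7*m^5 + 2*m^4 + 5*m^3 - 8*m^2 + 2*m - 2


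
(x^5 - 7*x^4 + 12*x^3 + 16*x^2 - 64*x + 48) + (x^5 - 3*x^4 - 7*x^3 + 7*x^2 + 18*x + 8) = 2*x^5 - 10*x^4 + 5*x^3 + 23*x^2 - 46*x + 56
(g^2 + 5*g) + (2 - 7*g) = g^2 - 2*g + 2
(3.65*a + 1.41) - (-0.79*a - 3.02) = 4.44*a + 4.43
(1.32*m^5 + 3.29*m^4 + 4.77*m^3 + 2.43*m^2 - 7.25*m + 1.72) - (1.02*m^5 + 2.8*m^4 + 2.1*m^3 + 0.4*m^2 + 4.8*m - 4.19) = 0.3*m^5 + 0.49*m^4 + 2.67*m^3 + 2.03*m^2 - 12.05*m + 5.91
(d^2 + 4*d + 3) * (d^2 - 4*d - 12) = d^4 - 25*d^2 - 60*d - 36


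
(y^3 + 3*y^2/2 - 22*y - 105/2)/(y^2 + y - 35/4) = 2*(y^2 - 2*y - 15)/(2*y - 5)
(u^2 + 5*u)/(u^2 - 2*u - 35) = u/(u - 7)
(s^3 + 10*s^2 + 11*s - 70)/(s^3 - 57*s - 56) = (s^2 + 3*s - 10)/(s^2 - 7*s - 8)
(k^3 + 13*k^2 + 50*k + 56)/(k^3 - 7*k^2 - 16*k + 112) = (k^2 + 9*k + 14)/(k^2 - 11*k + 28)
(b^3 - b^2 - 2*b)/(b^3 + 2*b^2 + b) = (b - 2)/(b + 1)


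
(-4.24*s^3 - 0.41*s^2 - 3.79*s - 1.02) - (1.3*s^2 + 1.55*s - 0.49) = -4.24*s^3 - 1.71*s^2 - 5.34*s - 0.53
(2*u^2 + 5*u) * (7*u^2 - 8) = 14*u^4 + 35*u^3 - 16*u^2 - 40*u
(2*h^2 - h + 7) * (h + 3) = 2*h^3 + 5*h^2 + 4*h + 21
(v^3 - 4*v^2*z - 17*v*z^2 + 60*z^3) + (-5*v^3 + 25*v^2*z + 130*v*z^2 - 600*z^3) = -4*v^3 + 21*v^2*z + 113*v*z^2 - 540*z^3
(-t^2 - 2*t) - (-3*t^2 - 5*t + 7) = 2*t^2 + 3*t - 7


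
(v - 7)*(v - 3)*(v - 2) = v^3 - 12*v^2 + 41*v - 42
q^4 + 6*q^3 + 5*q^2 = q^2*(q + 1)*(q + 5)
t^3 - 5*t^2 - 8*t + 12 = (t - 6)*(t - 1)*(t + 2)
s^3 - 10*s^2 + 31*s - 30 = (s - 5)*(s - 3)*(s - 2)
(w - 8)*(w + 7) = w^2 - w - 56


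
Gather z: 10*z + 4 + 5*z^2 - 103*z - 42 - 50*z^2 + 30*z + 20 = -45*z^2 - 63*z - 18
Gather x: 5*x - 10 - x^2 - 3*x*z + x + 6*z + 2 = -x^2 + x*(6 - 3*z) + 6*z - 8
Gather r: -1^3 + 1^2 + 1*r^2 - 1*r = r^2 - r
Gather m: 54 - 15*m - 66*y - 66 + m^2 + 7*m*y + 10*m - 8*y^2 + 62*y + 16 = m^2 + m*(7*y - 5) - 8*y^2 - 4*y + 4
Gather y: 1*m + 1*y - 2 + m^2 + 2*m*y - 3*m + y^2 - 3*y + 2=m^2 - 2*m + y^2 + y*(2*m - 2)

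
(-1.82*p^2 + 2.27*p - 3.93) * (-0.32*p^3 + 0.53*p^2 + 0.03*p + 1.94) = 0.5824*p^5 - 1.691*p^4 + 2.4061*p^3 - 5.5456*p^2 + 4.2859*p - 7.6242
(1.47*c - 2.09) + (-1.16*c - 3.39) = 0.31*c - 5.48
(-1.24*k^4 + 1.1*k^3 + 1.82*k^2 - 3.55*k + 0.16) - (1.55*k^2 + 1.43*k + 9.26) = -1.24*k^4 + 1.1*k^3 + 0.27*k^2 - 4.98*k - 9.1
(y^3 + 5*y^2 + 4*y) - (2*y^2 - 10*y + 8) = y^3 + 3*y^2 + 14*y - 8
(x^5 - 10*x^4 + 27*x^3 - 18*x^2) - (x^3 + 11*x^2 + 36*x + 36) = x^5 - 10*x^4 + 26*x^3 - 29*x^2 - 36*x - 36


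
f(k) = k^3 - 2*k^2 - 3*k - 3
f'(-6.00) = 129.00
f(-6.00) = -273.00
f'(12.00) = 381.00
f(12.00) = 1401.00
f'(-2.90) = 33.83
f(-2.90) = -35.51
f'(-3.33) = 43.59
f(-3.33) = -52.11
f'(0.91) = -4.16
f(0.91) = -6.63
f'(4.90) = 49.43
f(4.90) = 51.93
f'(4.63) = 42.79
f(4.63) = 39.49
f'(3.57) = 20.95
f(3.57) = 6.30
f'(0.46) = -4.21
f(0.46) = -4.71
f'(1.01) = -3.98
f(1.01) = -7.04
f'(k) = 3*k^2 - 4*k - 3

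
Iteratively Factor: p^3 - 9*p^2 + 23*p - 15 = (p - 3)*(p^2 - 6*p + 5) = (p - 5)*(p - 3)*(p - 1)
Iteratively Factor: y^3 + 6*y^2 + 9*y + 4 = (y + 1)*(y^2 + 5*y + 4) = (y + 1)^2*(y + 4)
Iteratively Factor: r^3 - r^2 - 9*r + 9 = (r + 3)*(r^2 - 4*r + 3) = (r - 1)*(r + 3)*(r - 3)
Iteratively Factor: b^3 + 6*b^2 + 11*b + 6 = (b + 2)*(b^2 + 4*b + 3) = (b + 2)*(b + 3)*(b + 1)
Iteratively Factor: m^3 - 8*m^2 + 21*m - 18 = (m - 3)*(m^2 - 5*m + 6) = (m - 3)^2*(m - 2)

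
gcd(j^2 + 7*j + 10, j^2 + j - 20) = j + 5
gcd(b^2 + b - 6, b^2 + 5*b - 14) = b - 2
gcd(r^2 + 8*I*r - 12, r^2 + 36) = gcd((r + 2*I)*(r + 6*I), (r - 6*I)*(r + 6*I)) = r + 6*I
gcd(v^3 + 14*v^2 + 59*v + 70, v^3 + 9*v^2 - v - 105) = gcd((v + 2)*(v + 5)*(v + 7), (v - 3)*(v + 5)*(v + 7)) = v^2 + 12*v + 35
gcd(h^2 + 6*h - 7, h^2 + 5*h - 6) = h - 1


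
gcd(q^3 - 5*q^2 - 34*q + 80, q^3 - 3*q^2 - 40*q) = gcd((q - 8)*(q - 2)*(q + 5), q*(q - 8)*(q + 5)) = q^2 - 3*q - 40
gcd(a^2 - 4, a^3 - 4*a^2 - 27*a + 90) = 1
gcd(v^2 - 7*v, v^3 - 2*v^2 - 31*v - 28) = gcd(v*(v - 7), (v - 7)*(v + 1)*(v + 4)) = v - 7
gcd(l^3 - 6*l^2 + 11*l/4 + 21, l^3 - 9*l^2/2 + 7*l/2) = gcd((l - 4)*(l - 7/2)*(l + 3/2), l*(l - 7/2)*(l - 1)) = l - 7/2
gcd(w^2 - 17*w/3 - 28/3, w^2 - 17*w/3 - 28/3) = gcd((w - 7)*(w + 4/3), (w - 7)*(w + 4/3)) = w^2 - 17*w/3 - 28/3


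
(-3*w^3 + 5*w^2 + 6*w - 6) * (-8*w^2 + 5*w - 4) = 24*w^5 - 55*w^4 - 11*w^3 + 58*w^2 - 54*w + 24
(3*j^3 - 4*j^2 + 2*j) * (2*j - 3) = 6*j^4 - 17*j^3 + 16*j^2 - 6*j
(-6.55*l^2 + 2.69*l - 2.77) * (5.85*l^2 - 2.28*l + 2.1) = -38.3175*l^4 + 30.6705*l^3 - 36.0927*l^2 + 11.9646*l - 5.817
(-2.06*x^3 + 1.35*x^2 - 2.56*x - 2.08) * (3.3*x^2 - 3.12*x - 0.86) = -6.798*x^5 + 10.8822*x^4 - 10.8884*x^3 - 0.0377999999999998*x^2 + 8.6912*x + 1.7888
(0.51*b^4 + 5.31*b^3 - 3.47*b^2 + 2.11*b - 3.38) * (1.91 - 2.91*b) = -1.4841*b^5 - 14.478*b^4 + 20.2398*b^3 - 12.7678*b^2 + 13.8659*b - 6.4558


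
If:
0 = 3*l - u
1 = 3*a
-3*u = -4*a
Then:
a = 1/3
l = 4/27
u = 4/9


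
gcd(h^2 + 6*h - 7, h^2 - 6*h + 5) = h - 1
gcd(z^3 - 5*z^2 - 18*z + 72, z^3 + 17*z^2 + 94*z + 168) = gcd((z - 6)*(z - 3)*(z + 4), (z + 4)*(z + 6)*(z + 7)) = z + 4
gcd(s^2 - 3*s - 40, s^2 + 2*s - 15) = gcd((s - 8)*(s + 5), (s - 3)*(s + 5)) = s + 5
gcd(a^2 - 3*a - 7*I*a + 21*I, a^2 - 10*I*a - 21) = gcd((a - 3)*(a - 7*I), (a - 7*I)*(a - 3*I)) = a - 7*I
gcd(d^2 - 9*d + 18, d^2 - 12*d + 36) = d - 6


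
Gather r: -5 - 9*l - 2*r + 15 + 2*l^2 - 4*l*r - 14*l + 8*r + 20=2*l^2 - 23*l + r*(6 - 4*l) + 30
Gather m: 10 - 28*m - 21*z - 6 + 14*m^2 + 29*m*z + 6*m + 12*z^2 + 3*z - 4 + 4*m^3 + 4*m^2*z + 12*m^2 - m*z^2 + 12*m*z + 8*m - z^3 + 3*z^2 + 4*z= 4*m^3 + m^2*(4*z + 26) + m*(-z^2 + 41*z - 14) - z^3 + 15*z^2 - 14*z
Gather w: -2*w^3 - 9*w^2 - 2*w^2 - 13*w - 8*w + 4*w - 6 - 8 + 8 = -2*w^3 - 11*w^2 - 17*w - 6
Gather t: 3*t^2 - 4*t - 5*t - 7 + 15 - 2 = 3*t^2 - 9*t + 6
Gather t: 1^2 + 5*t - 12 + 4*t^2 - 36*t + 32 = 4*t^2 - 31*t + 21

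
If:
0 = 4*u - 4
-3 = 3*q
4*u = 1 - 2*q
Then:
No Solution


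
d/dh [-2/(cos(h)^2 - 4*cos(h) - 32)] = 4*(2 - cos(h))*sin(h)/(sin(h)^2 + 4*cos(h) + 31)^2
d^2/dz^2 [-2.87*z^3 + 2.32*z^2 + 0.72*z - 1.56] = 4.64 - 17.22*z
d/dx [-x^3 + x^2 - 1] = x*(2 - 3*x)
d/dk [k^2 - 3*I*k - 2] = 2*k - 3*I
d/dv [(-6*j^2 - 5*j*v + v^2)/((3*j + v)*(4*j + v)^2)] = v*(57*j^2 + 14*j*v - v^2)/(576*j^5 + 816*j^4*v + 460*j^3*v^2 + 129*j^2*v^3 + 18*j*v^4 + v^5)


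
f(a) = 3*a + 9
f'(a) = 3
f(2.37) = 16.11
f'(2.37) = 3.00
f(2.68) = 17.04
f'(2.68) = 3.00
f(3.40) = 19.20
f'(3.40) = 3.00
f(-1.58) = 4.26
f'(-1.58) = 3.00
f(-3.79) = -2.37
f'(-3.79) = 3.00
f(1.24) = 12.72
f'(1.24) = 3.00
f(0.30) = 9.90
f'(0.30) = 3.00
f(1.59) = 13.77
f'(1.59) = 3.00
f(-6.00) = -9.00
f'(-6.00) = 3.00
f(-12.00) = -27.00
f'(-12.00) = 3.00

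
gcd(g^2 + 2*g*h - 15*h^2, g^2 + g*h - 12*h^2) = g - 3*h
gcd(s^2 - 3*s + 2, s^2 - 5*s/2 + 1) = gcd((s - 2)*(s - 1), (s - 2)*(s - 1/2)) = s - 2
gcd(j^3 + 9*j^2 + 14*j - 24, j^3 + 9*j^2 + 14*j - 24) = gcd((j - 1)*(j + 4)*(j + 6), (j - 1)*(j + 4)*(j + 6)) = j^3 + 9*j^2 + 14*j - 24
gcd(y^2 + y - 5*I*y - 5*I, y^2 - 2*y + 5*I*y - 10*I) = 1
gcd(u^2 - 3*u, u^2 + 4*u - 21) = u - 3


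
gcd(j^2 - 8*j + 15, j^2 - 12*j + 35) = j - 5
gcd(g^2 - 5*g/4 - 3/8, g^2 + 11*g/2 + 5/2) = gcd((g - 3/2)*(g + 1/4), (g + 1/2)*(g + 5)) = 1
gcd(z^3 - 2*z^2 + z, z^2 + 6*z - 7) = z - 1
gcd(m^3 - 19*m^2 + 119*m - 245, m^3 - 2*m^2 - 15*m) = m - 5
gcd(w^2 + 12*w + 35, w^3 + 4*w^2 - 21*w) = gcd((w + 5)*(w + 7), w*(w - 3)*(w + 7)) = w + 7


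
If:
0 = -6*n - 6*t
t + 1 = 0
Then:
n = 1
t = -1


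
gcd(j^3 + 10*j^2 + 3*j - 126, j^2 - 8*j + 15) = j - 3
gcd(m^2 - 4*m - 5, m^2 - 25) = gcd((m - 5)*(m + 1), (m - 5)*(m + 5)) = m - 5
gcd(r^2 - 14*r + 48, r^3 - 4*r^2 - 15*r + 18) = r - 6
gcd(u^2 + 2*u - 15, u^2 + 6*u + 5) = u + 5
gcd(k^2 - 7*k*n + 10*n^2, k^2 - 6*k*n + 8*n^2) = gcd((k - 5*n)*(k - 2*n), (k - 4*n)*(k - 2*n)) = k - 2*n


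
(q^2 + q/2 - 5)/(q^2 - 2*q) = (q + 5/2)/q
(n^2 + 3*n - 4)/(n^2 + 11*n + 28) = (n - 1)/(n + 7)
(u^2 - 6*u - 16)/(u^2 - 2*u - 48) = (u + 2)/(u + 6)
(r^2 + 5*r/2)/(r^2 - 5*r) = (r + 5/2)/(r - 5)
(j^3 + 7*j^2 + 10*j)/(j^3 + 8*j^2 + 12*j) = (j + 5)/(j + 6)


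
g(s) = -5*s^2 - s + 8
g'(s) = -10*s - 1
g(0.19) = 7.63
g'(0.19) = -2.90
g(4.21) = -84.83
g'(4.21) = -43.10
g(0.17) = 7.69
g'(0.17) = -2.70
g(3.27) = -48.73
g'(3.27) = -33.70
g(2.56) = -27.33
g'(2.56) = -26.60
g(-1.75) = -5.56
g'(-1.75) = 16.50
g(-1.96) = -9.25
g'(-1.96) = 18.60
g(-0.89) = 4.93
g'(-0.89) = 7.90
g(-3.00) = -34.00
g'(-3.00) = 29.00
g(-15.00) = -1102.00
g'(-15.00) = 149.00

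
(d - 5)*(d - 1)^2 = d^3 - 7*d^2 + 11*d - 5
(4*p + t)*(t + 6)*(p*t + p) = 4*p^2*t^2 + 28*p^2*t + 24*p^2 + p*t^3 + 7*p*t^2 + 6*p*t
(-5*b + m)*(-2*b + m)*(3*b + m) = 30*b^3 - 11*b^2*m - 4*b*m^2 + m^3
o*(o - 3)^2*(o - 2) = o^4 - 8*o^3 + 21*o^2 - 18*o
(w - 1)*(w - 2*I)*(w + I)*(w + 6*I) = w^4 - w^3 + 5*I*w^3 + 8*w^2 - 5*I*w^2 - 8*w + 12*I*w - 12*I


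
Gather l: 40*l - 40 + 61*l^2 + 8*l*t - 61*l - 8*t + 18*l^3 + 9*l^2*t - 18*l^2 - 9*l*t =18*l^3 + l^2*(9*t + 43) + l*(-t - 21) - 8*t - 40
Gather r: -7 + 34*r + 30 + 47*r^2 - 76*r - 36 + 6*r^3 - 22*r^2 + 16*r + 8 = 6*r^3 + 25*r^2 - 26*r - 5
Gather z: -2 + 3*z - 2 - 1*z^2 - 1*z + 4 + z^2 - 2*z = 0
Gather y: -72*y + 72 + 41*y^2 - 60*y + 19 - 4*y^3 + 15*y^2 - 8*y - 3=-4*y^3 + 56*y^2 - 140*y + 88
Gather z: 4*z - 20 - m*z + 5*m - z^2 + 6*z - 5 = 5*m - z^2 + z*(10 - m) - 25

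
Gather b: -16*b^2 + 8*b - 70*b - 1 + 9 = -16*b^2 - 62*b + 8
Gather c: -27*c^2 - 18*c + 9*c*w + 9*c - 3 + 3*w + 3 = -27*c^2 + c*(9*w - 9) + 3*w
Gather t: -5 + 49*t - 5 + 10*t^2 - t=10*t^2 + 48*t - 10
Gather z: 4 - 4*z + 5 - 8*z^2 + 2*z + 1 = -8*z^2 - 2*z + 10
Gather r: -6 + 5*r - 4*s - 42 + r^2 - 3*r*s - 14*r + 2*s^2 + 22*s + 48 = r^2 + r*(-3*s - 9) + 2*s^2 + 18*s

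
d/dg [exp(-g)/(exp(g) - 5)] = (5 - 2*exp(g))*exp(-g)/(exp(2*g) - 10*exp(g) + 25)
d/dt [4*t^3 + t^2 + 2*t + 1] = 12*t^2 + 2*t + 2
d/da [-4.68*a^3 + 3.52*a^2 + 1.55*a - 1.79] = -14.04*a^2 + 7.04*a + 1.55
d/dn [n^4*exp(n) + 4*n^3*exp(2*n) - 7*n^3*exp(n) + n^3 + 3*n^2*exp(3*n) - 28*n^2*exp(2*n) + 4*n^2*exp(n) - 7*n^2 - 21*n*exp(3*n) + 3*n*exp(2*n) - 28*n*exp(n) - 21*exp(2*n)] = n^4*exp(n) + 8*n^3*exp(2*n) - 3*n^3*exp(n) + 9*n^2*exp(3*n) - 44*n^2*exp(2*n) - 17*n^2*exp(n) + 3*n^2 - 57*n*exp(3*n) - 50*n*exp(2*n) - 20*n*exp(n) - 14*n - 21*exp(3*n) - 39*exp(2*n) - 28*exp(n)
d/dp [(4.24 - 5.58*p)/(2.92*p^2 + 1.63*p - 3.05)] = (16.2936*p^2 - 24.7616*p + 10.1078)/(8.5264*p^4 + 9.5192*p^3 - 15.1551*p^2 - 9.943*p + 9.3025)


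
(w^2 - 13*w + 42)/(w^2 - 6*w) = (w - 7)/w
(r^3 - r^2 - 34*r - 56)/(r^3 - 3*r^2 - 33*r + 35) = (r^2 + 6*r + 8)/(r^2 + 4*r - 5)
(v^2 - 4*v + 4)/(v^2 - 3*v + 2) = (v - 2)/(v - 1)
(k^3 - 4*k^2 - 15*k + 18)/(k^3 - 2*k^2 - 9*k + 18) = (k^2 - 7*k + 6)/(k^2 - 5*k + 6)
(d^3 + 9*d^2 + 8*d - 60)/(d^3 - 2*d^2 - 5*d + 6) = (d^3 + 9*d^2 + 8*d - 60)/(d^3 - 2*d^2 - 5*d + 6)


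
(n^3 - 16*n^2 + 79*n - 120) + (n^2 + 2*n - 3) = n^3 - 15*n^2 + 81*n - 123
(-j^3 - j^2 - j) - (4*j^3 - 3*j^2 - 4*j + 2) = -5*j^3 + 2*j^2 + 3*j - 2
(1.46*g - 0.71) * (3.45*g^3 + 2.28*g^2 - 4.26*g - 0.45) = 5.037*g^4 + 0.8793*g^3 - 7.8384*g^2 + 2.3676*g + 0.3195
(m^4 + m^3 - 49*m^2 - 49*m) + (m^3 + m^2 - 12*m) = m^4 + 2*m^3 - 48*m^2 - 61*m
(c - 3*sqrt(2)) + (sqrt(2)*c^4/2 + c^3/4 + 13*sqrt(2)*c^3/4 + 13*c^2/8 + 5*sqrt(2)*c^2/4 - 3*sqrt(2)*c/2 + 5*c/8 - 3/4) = sqrt(2)*c^4/2 + c^3/4 + 13*sqrt(2)*c^3/4 + 13*c^2/8 + 5*sqrt(2)*c^2/4 - 3*sqrt(2)*c/2 + 13*c/8 - 3*sqrt(2) - 3/4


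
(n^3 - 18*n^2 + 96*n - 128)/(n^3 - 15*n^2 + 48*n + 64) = (n - 2)/(n + 1)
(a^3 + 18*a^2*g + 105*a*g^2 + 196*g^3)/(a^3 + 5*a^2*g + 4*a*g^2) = (a^2 + 14*a*g + 49*g^2)/(a*(a + g))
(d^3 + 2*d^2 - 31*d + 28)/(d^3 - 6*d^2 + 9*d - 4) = (d + 7)/(d - 1)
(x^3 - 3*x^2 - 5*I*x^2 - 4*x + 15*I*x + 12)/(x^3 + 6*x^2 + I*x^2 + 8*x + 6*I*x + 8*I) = (x^3 + x^2*(-3 - 5*I) + x*(-4 + 15*I) + 12)/(x^3 + x^2*(6 + I) + x*(8 + 6*I) + 8*I)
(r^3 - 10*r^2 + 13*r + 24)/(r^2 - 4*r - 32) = (r^2 - 2*r - 3)/(r + 4)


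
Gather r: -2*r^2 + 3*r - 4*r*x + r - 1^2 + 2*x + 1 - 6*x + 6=-2*r^2 + r*(4 - 4*x) - 4*x + 6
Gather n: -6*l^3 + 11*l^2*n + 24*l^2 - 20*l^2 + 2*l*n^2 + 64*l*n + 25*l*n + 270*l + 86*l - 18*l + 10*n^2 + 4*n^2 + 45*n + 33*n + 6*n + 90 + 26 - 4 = -6*l^3 + 4*l^2 + 338*l + n^2*(2*l + 14) + n*(11*l^2 + 89*l + 84) + 112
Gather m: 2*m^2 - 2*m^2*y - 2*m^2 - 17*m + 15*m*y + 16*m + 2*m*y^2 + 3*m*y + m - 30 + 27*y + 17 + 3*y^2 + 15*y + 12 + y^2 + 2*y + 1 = -2*m^2*y + m*(2*y^2 + 18*y) + 4*y^2 + 44*y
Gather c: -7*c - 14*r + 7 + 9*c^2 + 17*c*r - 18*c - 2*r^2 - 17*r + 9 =9*c^2 + c*(17*r - 25) - 2*r^2 - 31*r + 16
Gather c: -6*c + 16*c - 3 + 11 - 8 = 10*c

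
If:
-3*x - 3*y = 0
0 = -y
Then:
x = 0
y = 0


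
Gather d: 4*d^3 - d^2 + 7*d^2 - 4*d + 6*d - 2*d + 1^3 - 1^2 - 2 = 4*d^3 + 6*d^2 - 2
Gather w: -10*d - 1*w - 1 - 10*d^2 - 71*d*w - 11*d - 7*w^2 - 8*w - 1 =-10*d^2 - 21*d - 7*w^2 + w*(-71*d - 9) - 2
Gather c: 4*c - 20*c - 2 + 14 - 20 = -16*c - 8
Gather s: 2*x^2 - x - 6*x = 2*x^2 - 7*x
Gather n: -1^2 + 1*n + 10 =n + 9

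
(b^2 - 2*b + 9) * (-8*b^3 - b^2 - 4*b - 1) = -8*b^5 + 15*b^4 - 74*b^3 - 2*b^2 - 34*b - 9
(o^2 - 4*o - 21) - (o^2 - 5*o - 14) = o - 7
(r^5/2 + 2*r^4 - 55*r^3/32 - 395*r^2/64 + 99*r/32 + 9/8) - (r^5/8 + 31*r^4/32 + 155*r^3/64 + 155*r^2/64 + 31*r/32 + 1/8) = 3*r^5/8 + 33*r^4/32 - 265*r^3/64 - 275*r^2/32 + 17*r/8 + 1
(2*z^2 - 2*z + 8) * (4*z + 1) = 8*z^3 - 6*z^2 + 30*z + 8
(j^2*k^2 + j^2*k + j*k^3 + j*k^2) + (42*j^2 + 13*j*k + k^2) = j^2*k^2 + j^2*k + 42*j^2 + j*k^3 + j*k^2 + 13*j*k + k^2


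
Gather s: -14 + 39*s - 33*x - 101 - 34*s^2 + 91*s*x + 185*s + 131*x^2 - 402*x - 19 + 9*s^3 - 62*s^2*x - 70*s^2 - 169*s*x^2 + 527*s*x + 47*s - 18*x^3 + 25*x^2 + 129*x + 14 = 9*s^3 + s^2*(-62*x - 104) + s*(-169*x^2 + 618*x + 271) - 18*x^3 + 156*x^2 - 306*x - 120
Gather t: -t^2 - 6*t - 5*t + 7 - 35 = -t^2 - 11*t - 28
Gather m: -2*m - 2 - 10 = -2*m - 12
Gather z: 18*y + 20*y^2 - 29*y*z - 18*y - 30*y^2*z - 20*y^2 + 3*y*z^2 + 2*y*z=3*y*z^2 + z*(-30*y^2 - 27*y)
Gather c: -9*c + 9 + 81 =90 - 9*c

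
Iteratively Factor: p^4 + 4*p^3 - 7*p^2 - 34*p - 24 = (p + 4)*(p^3 - 7*p - 6) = (p + 1)*(p + 4)*(p^2 - p - 6) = (p - 3)*(p + 1)*(p + 4)*(p + 2)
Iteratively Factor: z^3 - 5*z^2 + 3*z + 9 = (z - 3)*(z^2 - 2*z - 3) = (z - 3)^2*(z + 1)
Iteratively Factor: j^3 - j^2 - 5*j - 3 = (j - 3)*(j^2 + 2*j + 1) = (j - 3)*(j + 1)*(j + 1)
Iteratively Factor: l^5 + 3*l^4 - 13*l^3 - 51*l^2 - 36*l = (l - 4)*(l^4 + 7*l^3 + 15*l^2 + 9*l) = l*(l - 4)*(l^3 + 7*l^2 + 15*l + 9) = l*(l - 4)*(l + 1)*(l^2 + 6*l + 9) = l*(l - 4)*(l + 1)*(l + 3)*(l + 3)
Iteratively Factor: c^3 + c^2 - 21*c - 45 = (c - 5)*(c^2 + 6*c + 9) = (c - 5)*(c + 3)*(c + 3)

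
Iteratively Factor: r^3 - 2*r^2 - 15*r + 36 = (r - 3)*(r^2 + r - 12) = (r - 3)^2*(r + 4)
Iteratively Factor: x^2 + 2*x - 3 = (x + 3)*(x - 1)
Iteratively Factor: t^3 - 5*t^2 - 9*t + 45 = (t - 5)*(t^2 - 9) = (t - 5)*(t + 3)*(t - 3)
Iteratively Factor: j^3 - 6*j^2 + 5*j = (j - 5)*(j^2 - j) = j*(j - 5)*(j - 1)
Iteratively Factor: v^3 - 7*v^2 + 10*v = (v - 5)*(v^2 - 2*v) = (v - 5)*(v - 2)*(v)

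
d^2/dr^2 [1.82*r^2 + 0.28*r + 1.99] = 3.64000000000000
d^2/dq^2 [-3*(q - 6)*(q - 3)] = -6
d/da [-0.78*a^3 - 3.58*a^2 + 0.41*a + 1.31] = -2.34*a^2 - 7.16*a + 0.41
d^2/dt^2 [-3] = 0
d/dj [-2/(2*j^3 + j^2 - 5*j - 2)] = 2*(6*j^2 + 2*j - 5)/(2*j^3 + j^2 - 5*j - 2)^2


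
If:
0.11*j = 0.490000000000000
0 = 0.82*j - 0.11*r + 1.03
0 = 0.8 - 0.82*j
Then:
No Solution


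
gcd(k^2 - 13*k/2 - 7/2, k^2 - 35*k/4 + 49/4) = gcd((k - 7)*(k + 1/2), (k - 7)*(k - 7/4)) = k - 7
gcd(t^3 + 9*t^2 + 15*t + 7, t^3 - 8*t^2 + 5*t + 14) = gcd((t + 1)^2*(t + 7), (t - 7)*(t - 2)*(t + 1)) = t + 1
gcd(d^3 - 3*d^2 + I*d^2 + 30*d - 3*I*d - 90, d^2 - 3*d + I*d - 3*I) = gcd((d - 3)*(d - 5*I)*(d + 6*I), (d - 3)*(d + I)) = d - 3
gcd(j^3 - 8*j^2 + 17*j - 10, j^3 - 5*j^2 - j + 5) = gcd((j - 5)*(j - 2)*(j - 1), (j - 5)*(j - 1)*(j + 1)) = j^2 - 6*j + 5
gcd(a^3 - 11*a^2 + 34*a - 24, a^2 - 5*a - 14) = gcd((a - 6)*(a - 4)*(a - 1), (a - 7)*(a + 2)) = 1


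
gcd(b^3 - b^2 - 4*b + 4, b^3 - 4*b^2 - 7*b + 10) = b^2 + b - 2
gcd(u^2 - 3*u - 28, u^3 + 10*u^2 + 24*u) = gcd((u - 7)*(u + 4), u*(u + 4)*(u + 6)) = u + 4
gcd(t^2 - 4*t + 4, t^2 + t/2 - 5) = t - 2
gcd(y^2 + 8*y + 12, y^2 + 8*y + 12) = y^2 + 8*y + 12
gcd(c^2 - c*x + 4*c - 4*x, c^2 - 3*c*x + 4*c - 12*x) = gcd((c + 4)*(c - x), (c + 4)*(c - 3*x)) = c + 4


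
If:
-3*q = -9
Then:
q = 3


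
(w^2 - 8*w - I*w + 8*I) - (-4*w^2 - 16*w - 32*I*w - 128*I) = 5*w^2 + 8*w + 31*I*w + 136*I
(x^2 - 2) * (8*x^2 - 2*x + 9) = 8*x^4 - 2*x^3 - 7*x^2 + 4*x - 18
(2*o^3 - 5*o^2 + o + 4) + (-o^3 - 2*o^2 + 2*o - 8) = o^3 - 7*o^2 + 3*o - 4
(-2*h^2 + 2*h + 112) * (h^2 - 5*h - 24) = -2*h^4 + 12*h^3 + 150*h^2 - 608*h - 2688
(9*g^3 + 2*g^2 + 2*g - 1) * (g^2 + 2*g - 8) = 9*g^5 + 20*g^4 - 66*g^3 - 13*g^2 - 18*g + 8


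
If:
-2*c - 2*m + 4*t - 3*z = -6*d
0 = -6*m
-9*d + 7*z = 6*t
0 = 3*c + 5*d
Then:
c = 5*z/6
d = -z/2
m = 0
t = 23*z/12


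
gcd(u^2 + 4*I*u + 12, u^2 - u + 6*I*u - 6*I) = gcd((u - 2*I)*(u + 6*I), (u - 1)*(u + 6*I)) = u + 6*I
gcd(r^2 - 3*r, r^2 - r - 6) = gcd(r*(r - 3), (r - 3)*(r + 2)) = r - 3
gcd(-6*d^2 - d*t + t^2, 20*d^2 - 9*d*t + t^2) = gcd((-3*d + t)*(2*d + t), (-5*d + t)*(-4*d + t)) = 1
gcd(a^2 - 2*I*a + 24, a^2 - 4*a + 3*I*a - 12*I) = 1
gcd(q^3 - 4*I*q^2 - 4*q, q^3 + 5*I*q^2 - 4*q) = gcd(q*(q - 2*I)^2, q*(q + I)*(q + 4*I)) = q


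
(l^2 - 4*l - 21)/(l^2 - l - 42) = (l + 3)/(l + 6)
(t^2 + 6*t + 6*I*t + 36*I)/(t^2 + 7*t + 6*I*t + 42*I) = (t + 6)/(t + 7)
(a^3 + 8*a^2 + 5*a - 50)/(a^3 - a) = (a^3 + 8*a^2 + 5*a - 50)/(a^3 - a)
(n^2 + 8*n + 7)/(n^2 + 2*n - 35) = (n + 1)/(n - 5)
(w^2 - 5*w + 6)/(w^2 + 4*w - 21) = (w - 2)/(w + 7)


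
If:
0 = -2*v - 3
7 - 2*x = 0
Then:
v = -3/2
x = 7/2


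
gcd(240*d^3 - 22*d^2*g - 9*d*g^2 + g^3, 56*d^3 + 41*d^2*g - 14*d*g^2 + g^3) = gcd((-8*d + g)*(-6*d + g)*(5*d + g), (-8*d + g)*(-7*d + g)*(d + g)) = 8*d - g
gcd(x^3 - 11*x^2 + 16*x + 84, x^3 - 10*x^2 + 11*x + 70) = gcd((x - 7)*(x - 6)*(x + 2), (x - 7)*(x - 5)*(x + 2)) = x^2 - 5*x - 14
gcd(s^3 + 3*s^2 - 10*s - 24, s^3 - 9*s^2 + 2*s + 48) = s^2 - s - 6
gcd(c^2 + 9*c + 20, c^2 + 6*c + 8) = c + 4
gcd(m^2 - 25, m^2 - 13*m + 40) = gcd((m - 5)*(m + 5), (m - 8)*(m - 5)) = m - 5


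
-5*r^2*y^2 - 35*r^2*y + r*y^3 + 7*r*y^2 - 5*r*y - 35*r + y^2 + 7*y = (-5*r + y)*(y + 7)*(r*y + 1)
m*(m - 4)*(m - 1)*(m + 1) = m^4 - 4*m^3 - m^2 + 4*m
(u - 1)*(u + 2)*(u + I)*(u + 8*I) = u^4 + u^3 + 9*I*u^3 - 10*u^2 + 9*I*u^2 - 8*u - 18*I*u + 16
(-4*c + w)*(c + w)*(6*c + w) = -24*c^3 - 22*c^2*w + 3*c*w^2 + w^3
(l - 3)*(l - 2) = l^2 - 5*l + 6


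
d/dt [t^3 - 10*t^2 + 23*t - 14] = 3*t^2 - 20*t + 23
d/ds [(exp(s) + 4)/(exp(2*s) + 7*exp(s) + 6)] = (-(exp(s) + 4)*(2*exp(s) + 7) + exp(2*s) + 7*exp(s) + 6)*exp(s)/(exp(2*s) + 7*exp(s) + 6)^2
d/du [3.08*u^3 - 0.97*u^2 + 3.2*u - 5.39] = 9.24*u^2 - 1.94*u + 3.2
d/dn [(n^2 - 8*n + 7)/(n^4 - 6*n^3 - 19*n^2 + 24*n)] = 2*(-n^3 + 13*n^2 - 35*n - 84)/(n^2*(n^4 - 10*n^3 - 23*n^2 + 240*n + 576))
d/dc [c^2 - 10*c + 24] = 2*c - 10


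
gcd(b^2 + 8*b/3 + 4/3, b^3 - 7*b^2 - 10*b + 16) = b + 2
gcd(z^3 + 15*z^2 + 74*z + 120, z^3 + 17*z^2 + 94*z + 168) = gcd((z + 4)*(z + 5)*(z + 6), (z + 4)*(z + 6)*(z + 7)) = z^2 + 10*z + 24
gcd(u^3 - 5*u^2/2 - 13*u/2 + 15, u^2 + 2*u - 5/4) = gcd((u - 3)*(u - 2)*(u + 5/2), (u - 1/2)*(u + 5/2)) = u + 5/2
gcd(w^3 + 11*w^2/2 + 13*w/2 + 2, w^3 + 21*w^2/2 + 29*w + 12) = w^2 + 9*w/2 + 2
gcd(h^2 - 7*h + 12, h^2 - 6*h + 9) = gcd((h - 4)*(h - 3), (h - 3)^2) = h - 3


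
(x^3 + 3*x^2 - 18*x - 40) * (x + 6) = x^4 + 9*x^3 - 148*x - 240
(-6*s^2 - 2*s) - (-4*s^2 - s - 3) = -2*s^2 - s + 3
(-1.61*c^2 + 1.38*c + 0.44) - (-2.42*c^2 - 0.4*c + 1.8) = 0.81*c^2 + 1.78*c - 1.36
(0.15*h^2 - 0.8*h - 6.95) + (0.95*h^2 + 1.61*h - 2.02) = 1.1*h^2 + 0.81*h - 8.97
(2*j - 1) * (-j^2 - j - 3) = -2*j^3 - j^2 - 5*j + 3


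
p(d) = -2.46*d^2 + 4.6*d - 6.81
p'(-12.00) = 63.64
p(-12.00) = -416.25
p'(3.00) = -10.16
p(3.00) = -15.15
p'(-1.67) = 12.82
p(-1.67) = -21.35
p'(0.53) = 1.99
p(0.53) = -5.06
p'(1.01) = -0.37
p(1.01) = -4.67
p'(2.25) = -6.47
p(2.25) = -8.91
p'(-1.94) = 14.14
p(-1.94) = -24.99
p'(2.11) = -5.78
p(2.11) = -8.06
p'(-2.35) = 16.16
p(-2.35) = -31.21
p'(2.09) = -5.68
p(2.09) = -7.94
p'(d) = 4.6 - 4.92*d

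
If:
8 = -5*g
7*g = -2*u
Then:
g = -8/5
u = 28/5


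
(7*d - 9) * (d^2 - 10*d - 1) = 7*d^3 - 79*d^2 + 83*d + 9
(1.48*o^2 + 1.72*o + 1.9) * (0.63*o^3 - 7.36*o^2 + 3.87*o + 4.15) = 0.9324*o^5 - 9.8092*o^4 - 5.7346*o^3 - 1.1856*o^2 + 14.491*o + 7.885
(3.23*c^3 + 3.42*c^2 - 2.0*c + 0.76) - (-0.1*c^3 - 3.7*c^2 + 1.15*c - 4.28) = 3.33*c^3 + 7.12*c^2 - 3.15*c + 5.04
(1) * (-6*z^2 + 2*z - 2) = -6*z^2 + 2*z - 2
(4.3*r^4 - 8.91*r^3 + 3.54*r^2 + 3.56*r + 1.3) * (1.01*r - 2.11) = 4.343*r^5 - 18.0721*r^4 + 22.3755*r^3 - 3.8738*r^2 - 6.1986*r - 2.743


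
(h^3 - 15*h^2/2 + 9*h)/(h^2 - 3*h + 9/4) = 2*h*(h - 6)/(2*h - 3)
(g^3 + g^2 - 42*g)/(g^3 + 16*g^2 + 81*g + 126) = g*(g - 6)/(g^2 + 9*g + 18)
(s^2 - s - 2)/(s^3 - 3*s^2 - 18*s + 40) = (s + 1)/(s^2 - s - 20)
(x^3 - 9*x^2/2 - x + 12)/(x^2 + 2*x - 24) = (x^2 - x/2 - 3)/(x + 6)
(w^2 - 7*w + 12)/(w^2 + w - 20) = (w - 3)/(w + 5)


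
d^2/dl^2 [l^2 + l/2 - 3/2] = 2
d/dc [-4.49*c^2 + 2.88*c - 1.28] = 2.88 - 8.98*c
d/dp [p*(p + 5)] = 2*p + 5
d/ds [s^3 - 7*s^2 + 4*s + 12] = 3*s^2 - 14*s + 4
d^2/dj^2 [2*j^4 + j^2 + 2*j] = 24*j^2 + 2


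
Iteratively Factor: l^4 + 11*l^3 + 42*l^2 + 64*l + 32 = (l + 1)*(l^3 + 10*l^2 + 32*l + 32) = (l + 1)*(l + 4)*(l^2 + 6*l + 8) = (l + 1)*(l + 4)^2*(l + 2)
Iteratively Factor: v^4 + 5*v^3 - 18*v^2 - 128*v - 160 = (v + 4)*(v^3 + v^2 - 22*v - 40) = (v + 4)^2*(v^2 - 3*v - 10) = (v - 5)*(v + 4)^2*(v + 2)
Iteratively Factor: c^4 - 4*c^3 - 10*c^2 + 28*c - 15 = (c - 5)*(c^3 + c^2 - 5*c + 3) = (c - 5)*(c - 1)*(c^2 + 2*c - 3) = (c - 5)*(c - 1)*(c + 3)*(c - 1)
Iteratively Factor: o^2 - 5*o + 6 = (o - 3)*(o - 2)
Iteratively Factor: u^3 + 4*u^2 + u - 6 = (u + 3)*(u^2 + u - 2) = (u + 2)*(u + 3)*(u - 1)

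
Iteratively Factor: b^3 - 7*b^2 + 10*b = (b - 2)*(b^2 - 5*b) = (b - 5)*(b - 2)*(b)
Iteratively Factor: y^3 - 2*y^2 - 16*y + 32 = (y - 2)*(y^2 - 16) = (y - 4)*(y - 2)*(y + 4)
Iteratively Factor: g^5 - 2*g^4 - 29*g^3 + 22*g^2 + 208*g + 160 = (g - 5)*(g^4 + 3*g^3 - 14*g^2 - 48*g - 32) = (g - 5)*(g - 4)*(g^3 + 7*g^2 + 14*g + 8) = (g - 5)*(g - 4)*(g + 2)*(g^2 + 5*g + 4) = (g - 5)*(g - 4)*(g + 2)*(g + 4)*(g + 1)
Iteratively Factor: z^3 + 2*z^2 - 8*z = (z + 4)*(z^2 - 2*z) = z*(z + 4)*(z - 2)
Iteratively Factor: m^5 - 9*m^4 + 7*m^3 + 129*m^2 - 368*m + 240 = (m - 1)*(m^4 - 8*m^3 - m^2 + 128*m - 240) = (m - 3)*(m - 1)*(m^3 - 5*m^2 - 16*m + 80) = (m - 3)*(m - 1)*(m + 4)*(m^2 - 9*m + 20) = (m - 4)*(m - 3)*(m - 1)*(m + 4)*(m - 5)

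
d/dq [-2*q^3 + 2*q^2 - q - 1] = -6*q^2 + 4*q - 1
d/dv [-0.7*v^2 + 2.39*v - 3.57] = 2.39 - 1.4*v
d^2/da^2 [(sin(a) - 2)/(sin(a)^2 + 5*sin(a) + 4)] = (-sin(a)^4 + 14*sin(a)^3 + 42*sin(a)^2 - 16*sin(a) - 124)/((sin(a) + 1)^2*(sin(a) + 4)^3)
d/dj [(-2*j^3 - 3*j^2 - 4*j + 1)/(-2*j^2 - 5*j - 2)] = (4*j^4 + 20*j^3 + 19*j^2 + 16*j + 13)/(4*j^4 + 20*j^3 + 33*j^2 + 20*j + 4)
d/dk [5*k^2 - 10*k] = 10*k - 10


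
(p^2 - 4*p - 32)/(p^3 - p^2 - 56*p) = (p + 4)/(p*(p + 7))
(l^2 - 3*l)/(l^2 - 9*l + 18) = l/(l - 6)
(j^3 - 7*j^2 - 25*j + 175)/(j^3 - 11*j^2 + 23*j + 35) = (j + 5)/(j + 1)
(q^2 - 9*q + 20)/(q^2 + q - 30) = (q - 4)/(q + 6)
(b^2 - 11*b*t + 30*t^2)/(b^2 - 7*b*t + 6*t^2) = (-b + 5*t)/(-b + t)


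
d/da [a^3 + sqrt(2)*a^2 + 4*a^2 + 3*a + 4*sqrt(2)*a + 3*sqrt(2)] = 3*a^2 + 2*sqrt(2)*a + 8*a + 3 + 4*sqrt(2)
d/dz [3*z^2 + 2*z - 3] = 6*z + 2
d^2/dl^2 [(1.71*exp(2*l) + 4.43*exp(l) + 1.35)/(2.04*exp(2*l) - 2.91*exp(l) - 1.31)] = (1.4210854715202e-14*exp(5*l) + 28.587132*exp(4*l) + 81.530559*exp(3*l) + 66.546045*exp(2*l) + 20.713416*exp(l) + 2.455988)*exp(l)/(8.489664*exp(6*l) - 36.330768*exp(5*l) + 35.469684*exp(4*l) + 22.017933*exp(3*l) - 22.777101*exp(2*l) - 14.981553*exp(l) - 2.248091)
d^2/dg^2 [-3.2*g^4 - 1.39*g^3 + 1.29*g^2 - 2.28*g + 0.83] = -38.4*g^2 - 8.34*g + 2.58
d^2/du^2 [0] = 0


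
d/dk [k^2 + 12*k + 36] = 2*k + 12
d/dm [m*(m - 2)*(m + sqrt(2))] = m*(m - 2) + m*(m + sqrt(2)) + (m - 2)*(m + sqrt(2))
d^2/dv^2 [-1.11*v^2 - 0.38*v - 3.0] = -2.22000000000000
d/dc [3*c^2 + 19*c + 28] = 6*c + 19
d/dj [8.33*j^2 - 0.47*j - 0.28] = 16.66*j - 0.47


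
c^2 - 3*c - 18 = (c - 6)*(c + 3)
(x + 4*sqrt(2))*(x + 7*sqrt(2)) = x^2 + 11*sqrt(2)*x + 56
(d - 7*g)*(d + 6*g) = d^2 - d*g - 42*g^2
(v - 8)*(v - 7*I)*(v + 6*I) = v^3 - 8*v^2 - I*v^2 + 42*v + 8*I*v - 336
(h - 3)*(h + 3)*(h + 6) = h^3 + 6*h^2 - 9*h - 54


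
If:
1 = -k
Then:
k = -1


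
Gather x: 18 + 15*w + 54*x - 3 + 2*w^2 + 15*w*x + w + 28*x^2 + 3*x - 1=2*w^2 + 16*w + 28*x^2 + x*(15*w + 57) + 14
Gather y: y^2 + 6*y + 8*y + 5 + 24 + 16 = y^2 + 14*y + 45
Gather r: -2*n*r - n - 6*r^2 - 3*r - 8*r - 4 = -n - 6*r^2 + r*(-2*n - 11) - 4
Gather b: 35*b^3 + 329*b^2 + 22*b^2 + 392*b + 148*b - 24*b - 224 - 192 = 35*b^3 + 351*b^2 + 516*b - 416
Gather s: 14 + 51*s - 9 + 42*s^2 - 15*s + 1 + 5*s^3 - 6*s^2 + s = 5*s^3 + 36*s^2 + 37*s + 6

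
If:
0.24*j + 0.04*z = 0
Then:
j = -0.166666666666667*z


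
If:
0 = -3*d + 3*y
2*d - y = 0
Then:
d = 0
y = 0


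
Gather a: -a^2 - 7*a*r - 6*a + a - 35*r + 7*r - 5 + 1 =-a^2 + a*(-7*r - 5) - 28*r - 4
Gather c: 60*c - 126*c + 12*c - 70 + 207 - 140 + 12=9 - 54*c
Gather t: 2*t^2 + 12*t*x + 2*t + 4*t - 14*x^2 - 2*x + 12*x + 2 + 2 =2*t^2 + t*(12*x + 6) - 14*x^2 + 10*x + 4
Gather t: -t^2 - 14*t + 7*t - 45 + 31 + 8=-t^2 - 7*t - 6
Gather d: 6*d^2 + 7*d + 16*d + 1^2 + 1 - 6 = 6*d^2 + 23*d - 4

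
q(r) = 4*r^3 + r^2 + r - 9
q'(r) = 12*r^2 + 2*r + 1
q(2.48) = 60.64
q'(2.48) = 79.76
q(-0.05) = -9.05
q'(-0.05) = 0.93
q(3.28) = 146.19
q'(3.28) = 136.66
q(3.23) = 139.46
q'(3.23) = 132.65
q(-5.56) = -671.16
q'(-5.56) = 360.84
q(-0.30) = -9.32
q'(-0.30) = 1.48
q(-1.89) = -34.32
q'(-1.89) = 40.09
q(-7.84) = -1882.94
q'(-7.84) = 722.91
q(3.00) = 111.00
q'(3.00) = 115.00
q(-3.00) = -111.00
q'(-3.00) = 103.00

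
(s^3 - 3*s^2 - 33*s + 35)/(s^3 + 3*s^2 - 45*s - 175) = (s - 1)/(s + 5)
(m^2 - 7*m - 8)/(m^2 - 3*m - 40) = (m + 1)/(m + 5)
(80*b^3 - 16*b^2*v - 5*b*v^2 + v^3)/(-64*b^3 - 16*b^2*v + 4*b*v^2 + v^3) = (-5*b + v)/(4*b + v)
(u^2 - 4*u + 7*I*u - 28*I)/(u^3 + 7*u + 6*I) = (u^2 + u*(-4 + 7*I) - 28*I)/(u^3 + 7*u + 6*I)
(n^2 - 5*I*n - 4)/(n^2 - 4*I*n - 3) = (n - 4*I)/(n - 3*I)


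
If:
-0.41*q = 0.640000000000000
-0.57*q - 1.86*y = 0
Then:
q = -1.56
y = 0.48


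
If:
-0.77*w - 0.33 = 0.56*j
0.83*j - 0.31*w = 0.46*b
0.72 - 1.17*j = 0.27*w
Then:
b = 2.26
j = 0.86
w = -1.05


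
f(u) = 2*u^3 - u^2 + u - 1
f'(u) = 6*u^2 - 2*u + 1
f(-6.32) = -552.13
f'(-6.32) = 253.29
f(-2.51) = -41.44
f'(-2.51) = 43.82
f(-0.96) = -4.65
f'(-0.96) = 8.45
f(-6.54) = -609.76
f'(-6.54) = 270.71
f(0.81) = 0.22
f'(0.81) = 3.32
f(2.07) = 14.52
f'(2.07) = 22.57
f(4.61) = 178.30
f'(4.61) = 119.29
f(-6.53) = -607.06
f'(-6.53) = 269.91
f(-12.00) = -3613.00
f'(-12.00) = 889.00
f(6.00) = 401.00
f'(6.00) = 205.00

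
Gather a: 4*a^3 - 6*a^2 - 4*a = 4*a^3 - 6*a^2 - 4*a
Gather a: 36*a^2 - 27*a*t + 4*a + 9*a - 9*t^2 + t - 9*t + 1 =36*a^2 + a*(13 - 27*t) - 9*t^2 - 8*t + 1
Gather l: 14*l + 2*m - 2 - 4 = 14*l + 2*m - 6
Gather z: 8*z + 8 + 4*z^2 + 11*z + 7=4*z^2 + 19*z + 15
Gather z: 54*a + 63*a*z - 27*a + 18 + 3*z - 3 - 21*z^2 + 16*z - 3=27*a - 21*z^2 + z*(63*a + 19) + 12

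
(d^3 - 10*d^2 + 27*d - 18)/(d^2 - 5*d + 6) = (d^2 - 7*d + 6)/(d - 2)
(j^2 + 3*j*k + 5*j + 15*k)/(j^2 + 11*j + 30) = (j + 3*k)/(j + 6)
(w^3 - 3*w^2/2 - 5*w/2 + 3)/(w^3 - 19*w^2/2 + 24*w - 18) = (2*w^2 + w - 3)/(2*w^2 - 15*w + 18)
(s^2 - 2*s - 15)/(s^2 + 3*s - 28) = (s^2 - 2*s - 15)/(s^2 + 3*s - 28)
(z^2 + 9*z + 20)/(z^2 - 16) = (z + 5)/(z - 4)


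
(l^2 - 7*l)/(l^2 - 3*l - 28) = l/(l + 4)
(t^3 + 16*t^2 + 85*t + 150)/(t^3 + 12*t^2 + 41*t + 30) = (t + 5)/(t + 1)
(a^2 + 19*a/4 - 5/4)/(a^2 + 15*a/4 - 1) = (a + 5)/(a + 4)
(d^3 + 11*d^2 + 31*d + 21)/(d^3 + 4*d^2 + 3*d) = (d + 7)/d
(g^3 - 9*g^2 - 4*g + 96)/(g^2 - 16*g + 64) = (g^2 - g - 12)/(g - 8)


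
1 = 1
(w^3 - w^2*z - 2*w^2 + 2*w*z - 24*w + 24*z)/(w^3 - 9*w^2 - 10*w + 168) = (w - z)/(w - 7)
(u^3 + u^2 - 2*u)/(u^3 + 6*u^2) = (u^2 + u - 2)/(u*(u + 6))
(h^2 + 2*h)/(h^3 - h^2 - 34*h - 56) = h/(h^2 - 3*h - 28)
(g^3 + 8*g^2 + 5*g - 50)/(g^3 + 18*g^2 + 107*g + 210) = (g^2 + 3*g - 10)/(g^2 + 13*g + 42)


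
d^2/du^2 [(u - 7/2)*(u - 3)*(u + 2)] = 6*u - 9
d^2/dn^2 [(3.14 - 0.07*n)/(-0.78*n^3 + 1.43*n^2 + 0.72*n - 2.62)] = (0.255528*n^5 - 23.39298*n^4 + 56.402606*n^3 - 29.661996*n^2 + 20.677332*n - 26.520104)/(0.474552*n^9 - 2.610036*n^8 + 3.470922*n^7 + 6.676345*n^6 - 20.738016*n^5 + 5.020626*n^4 + 31.87476*n^3 - 25.373652*n^2 - 14.827104*n + 17.984728)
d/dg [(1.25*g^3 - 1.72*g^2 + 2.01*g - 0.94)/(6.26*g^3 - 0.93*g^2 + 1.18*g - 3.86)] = (-3.5527136788005e-15*g^5 + 9.6047*g^4 - 22.2152*g^3 + 3.0179*g^2 + 11.53*g - 6.6494)/(39.1876*g^6 - 11.6436*g^5 + 15.6385*g^4 - 50.522*g^3 + 8.572*g^2 - 9.1096*g + 14.8996)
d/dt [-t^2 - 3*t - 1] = -2*t - 3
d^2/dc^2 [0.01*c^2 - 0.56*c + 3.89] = 0.0200000000000000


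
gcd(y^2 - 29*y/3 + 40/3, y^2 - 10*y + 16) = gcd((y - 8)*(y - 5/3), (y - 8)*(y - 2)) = y - 8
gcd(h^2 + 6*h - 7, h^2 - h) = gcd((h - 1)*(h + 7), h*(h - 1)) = h - 1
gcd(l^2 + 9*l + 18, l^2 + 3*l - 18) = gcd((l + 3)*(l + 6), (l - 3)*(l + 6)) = l + 6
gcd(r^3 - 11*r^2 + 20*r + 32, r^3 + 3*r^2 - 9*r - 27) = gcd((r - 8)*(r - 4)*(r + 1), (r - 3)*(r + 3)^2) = 1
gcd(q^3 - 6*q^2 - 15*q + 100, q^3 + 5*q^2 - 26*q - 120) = q^2 - q - 20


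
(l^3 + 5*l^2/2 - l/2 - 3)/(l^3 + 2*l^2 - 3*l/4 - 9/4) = 2*(l + 2)/(2*l + 3)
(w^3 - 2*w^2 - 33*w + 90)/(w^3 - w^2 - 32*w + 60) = (w - 3)/(w - 2)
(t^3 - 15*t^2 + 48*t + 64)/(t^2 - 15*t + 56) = (t^2 - 7*t - 8)/(t - 7)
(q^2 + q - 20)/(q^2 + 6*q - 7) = (q^2 + q - 20)/(q^2 + 6*q - 7)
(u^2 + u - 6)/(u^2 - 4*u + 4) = (u + 3)/(u - 2)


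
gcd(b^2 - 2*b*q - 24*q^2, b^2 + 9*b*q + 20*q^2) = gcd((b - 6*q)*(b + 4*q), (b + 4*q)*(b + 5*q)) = b + 4*q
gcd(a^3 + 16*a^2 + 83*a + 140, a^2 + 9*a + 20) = a^2 + 9*a + 20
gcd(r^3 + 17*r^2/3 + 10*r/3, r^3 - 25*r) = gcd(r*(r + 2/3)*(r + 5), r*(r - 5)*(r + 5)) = r^2 + 5*r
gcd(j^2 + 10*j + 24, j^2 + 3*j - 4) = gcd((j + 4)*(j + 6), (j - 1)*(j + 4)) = j + 4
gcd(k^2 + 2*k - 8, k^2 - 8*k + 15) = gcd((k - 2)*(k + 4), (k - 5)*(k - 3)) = 1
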